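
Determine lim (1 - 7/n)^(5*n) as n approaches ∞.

e^(-35)

Write it as [(1 - 7/n)^n]^(5) · (1 - 7/n)^(0). The bracketed term tends to e^(-7) and the second factor to 1, so the limit is e^(-35).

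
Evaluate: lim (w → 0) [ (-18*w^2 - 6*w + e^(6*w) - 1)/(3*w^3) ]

12

Direct substitution gives 0/0.
Apply L'Hôpital: lim (-36*w + 6*e^(6*w) - 6)/(9*w^2), still 0/0.
Apply L'Hôpital: lim (36*e^(6*w) - 36)/(18*w), still 0/0.
After 3 applications of L'Hôpital's rule the quotient is (216*e^(6*w))/(18); substituting w = 0 gives 12.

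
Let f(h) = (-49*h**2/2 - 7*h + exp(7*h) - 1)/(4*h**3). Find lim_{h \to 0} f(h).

343/24

Direct substitution gives 0/0.
Apply L'Hôpital: lim (-49*h + 7*e^(7*h) - 7)/(12*h^2), still 0/0.
Apply L'Hôpital: lim (49*e^(7*h) - 49)/(24*h), still 0/0.
After 3 applications of L'Hôpital's rule the quotient is (343*e^(7*h))/(24); substituting h = 0 gives 343/24.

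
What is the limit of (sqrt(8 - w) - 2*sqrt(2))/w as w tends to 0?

Substitution gives 0/0. Multiply numerator and denominator by the conjugate √(8 - w) + √8.
The numerator becomes (8 - w) − 8 = -w, so the expression simplifies to -1/(√(8 - w) + √8).
Letting w → 0 gives -1/(2√8) = -√(2)/8.

-√(2)/8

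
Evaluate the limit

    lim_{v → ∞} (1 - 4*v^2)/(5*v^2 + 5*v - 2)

-4/5

Numerator and denominator both have degree 2.
Dividing every term by v^2, all lower-order terms vanish and the limit is the ratio of leading coefficients, -4/(5) = -4/5.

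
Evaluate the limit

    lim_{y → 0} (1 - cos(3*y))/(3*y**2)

Substitution gives 0/0.
Use (1 − cos u)/u² → 1/2 with u = 3y: the limit is 3²/(2·3) = 3/2.

3/2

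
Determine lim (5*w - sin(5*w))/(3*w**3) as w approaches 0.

125/18

Direct substitution gives 0/0.
Apply L'Hôpital: lim (5 - 5*cos(5*w))/(9*w^2), still 0/0.
Apply L'Hôpital: lim (25*sin(5*w))/(18*w), still 0/0.
After 3 applications of L'Hôpital's rule the quotient is (125*cos(5*w))/(18); substituting w = 0 gives 125/18.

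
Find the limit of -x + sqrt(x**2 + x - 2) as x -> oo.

This has the form ∞ − ∞. Multiply and divide by the conjugate √(x^2 + x - 2) + x.
That gives (x - 2) / (√(x^2 + x - 2) + x).
Divide numerator and denominator by x: the limit is 1/(2·1) = 1/2.

1/2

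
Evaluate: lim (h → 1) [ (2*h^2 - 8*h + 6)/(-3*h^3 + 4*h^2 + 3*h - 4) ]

Direct substitution gives 0/0, so factor. Both numerator and denominator have (h - 1) as a factor.
After cancelling, the expression reduces to (2*h - 6)/(-3*h^2 + h + 4).
Substituting h = 1 gives -2.

-2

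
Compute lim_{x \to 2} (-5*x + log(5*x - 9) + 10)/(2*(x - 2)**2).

Direct substitution gives 0/0.
Apply L'Hôpital: lim (-5 + 5/(5*x - 9))/(4*x - 8), still 0/0.
After 2 applications of L'Hôpital's rule the quotient is (-25/(5*x - 9)^2)/(4); substituting x = 2 gives -25/4.

-25/4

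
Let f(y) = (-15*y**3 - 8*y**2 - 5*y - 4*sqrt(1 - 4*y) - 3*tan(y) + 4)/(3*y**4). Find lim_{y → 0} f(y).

Substitution gives 0/0 (the numerator vanishes to order 4).
Expand each term to order y^4: the coefficient of y^4 in -4·√(1 - 4y) is 40 and in -3·tan(y) is 0.
Lower-order terms cancel with the polynomial part, so the numerator is (40)·y^4 + o(y^4), and the limit is (40)/(3) = 40/3.

40/3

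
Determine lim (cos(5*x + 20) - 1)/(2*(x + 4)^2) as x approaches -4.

-25/4

Direct substitution gives 0/0.
Apply L'Hôpital: lim (-5*sin(5*x + 20))/(4*x + 16), still 0/0.
After 2 applications of L'Hôpital's rule the quotient is (-25*cos(5*x + 20))/(4); substituting x = -4 gives -25/4.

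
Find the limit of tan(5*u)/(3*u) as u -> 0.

5/3

Substitution gives 0/0.
Since tan(θ)/θ → 1 as θ → 0, tan(5u)/(5u) → 1 and the limit is 5/3.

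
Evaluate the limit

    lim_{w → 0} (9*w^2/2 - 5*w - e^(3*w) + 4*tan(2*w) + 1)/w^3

37/6

Substitution gives 0/0 (the numerator vanishes to order 3).
Expand each term to order w^3: the coefficient of w^3 in 4·tan(2w) is 32/3 and in −e^(3w) is -9/2.
Lower-order terms cancel with the polynomial part, so the numerator is (37/6)·w^3 + o(w^3), and the limit is (37/6)/(1) = 37/6.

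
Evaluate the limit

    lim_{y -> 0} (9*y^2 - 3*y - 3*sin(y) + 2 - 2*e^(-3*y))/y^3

Substitution gives 0/0 (the numerator vanishes to order 3).
Expand each term to order y^3: the coefficient of y^3 in -3·sin(y) is 1/2 and in -2·e^(-3y) is 9.
Lower-order terms cancel with the polynomial part, so the numerator is (19/2)·y^3 + o(y^3), and the limit is (19/2)/(1) = 19/2.

19/2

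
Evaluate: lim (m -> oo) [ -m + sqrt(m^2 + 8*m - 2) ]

4

An ∞ − ∞ form. Rationalising with the conjugate, the difference becomes (8m - 2) / (√(m^2 + 8*m - 2) + m).
For large m the denominator behaves like 2·m, so the quotient tends to 8/2 = 4.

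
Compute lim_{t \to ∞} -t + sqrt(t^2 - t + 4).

-1/2

An ∞ − ∞ form. Rationalising with the conjugate, the difference becomes (-t + 4) / (√(t^2 - t + 4) + t).
For large t the denominator behaves like 2·t, so the quotient tends to -1/2 = -1/2.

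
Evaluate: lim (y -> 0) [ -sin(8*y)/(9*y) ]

-8/9

Substitution gives 0/0.
Write it as (8/(-9))·sin(8y)/(8y); since sin(u)/u → 1, the limit is -8/9.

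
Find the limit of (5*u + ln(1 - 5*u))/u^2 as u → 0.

Direct substitution gives 0/0.
Apply L'Hôpital: lim (5 - 5/(1 - 5*u))/(2*u), still 0/0.
After 2 applications of L'Hôpital's rule the quotient is (-25/(1 - 5*u)^2)/(2); substituting u = 0 gives -25/2.

-25/2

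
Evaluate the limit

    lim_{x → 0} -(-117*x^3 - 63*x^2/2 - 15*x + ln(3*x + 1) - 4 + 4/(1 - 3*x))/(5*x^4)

Substitution gives 0/0; apply L'Hôpital's rule 4 times.
After differentiating numerator and denominator 4 times the quotient is (-486/(3*x + 1)^4 - 7776/(3*x - 1)^5)/(-120); at x = 0 this is -243/4.

-243/4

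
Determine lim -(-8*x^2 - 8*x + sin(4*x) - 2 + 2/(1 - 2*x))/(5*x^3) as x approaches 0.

Substitution gives 0/0; apply L'Hôpital's rule 3 times.
After differentiating numerator and denominator 3 times the quotient is (-64*cos(4*x) + 96/(2*x - 1)^4)/(-30); at x = 0 this is -16/15.

-16/15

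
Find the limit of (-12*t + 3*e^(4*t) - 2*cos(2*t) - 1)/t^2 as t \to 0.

Substitution gives 0/0 (the numerator vanishes to order 2).
Expand each term to order t^2: the coefficient of t^2 in 3·e^(4t) is 24 and in -2·cos(2t) is 4.
Lower-order terms cancel with the polynomial part, so the numerator is (28)·t^2 + o(t^2), and the limit is (28)/(1) = 28.

28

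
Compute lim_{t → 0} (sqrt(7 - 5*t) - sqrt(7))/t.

-5*√(7)/14

Substitution gives 0/0. Multiply numerator and denominator by the conjugate √(7 - 5t) + √7.
The numerator becomes (7 - 5t) − 7 = -5t, so the expression simplifies to -5/(√(7 - 5t) + √7).
Letting t → 0 gives -5/(2√7) = -5*√(7)/14.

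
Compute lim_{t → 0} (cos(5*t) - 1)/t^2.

Direct substitution gives 0/0.
Apply L'Hôpital: lim (-5*sin(5*t))/(2*t), still 0/0.
After 2 applications of L'Hôpital's rule the quotient is (-25*cos(5*t))/(2); substituting t = 0 gives -25/2.

-25/2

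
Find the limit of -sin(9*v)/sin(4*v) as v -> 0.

Substitution gives 0/0.
Divide numerator and denominator by v: sin(9v)/v → 9 and sin(4v)/v → 4, so the limit is -1·9/4 = -9/4.

-9/4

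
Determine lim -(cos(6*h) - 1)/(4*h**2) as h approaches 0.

9/2

Direct substitution gives 0/0.
Apply L'Hôpital: lim (-6*sin(6*h))/(-8*h), still 0/0.
After 2 applications of L'Hôpital's rule the quotient is (-36*cos(6*h))/(-8); substituting h = 0 gives 9/2.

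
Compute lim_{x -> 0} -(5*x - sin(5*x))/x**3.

-125/6

Direct substitution gives 0/0.
Apply L'Hôpital: lim (5 - 5*cos(5*x))/(-3*x^2), still 0/0.
Apply L'Hôpital: lim (25*sin(5*x))/(-6*x), still 0/0.
After 3 applications of L'Hôpital's rule the quotient is (125*cos(5*x))/(-6); substituting x = 0 gives -125/6.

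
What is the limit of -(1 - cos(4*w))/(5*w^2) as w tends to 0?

Substitution gives 0/0.
Use (1 − cos u)/u² → 1/2 with u = 4w: the limit is 4²/(2·(-5)) = -8/5.

-8/5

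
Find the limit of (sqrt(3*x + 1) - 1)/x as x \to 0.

A 0/0 form; rationalise with √(1 + 3x) + √1. This collapses the numerator to 3x, leaving 3/(√(1 + 3x) + √1) → 3/(2√1) = 3/2.

3/2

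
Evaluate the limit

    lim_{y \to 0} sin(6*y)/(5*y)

Substitution gives 0/0.
Write it as (6/5)·sin(6y)/(6y); since sin(u)/u → 1, the limit is 6/5.

6/5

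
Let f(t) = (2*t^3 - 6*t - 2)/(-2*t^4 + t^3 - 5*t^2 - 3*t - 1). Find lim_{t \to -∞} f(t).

0

The denominator has degree 4 and the numerator degree 3. Dividing numerator and denominator by t^4 sends every term to 0 except the leading denominator term, so the limit is 0.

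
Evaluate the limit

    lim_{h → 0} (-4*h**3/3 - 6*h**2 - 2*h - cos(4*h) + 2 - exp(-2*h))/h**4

-34/3

Substitution gives 0/0; apply L'Hôpital's rule 4 times.
After differentiating numerator and denominator 4 times the quotient is (-256*cos(4*h) - 16*e^(-2*h))/(24); at h = 0 this is -34/3.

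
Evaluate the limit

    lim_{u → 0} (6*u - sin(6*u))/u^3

36

Direct substitution gives 0/0.
Apply L'Hôpital: lim (6 - 6*cos(6*u))/(3*u^2), still 0/0.
Apply L'Hôpital: lim (36*sin(6*u))/(6*u), still 0/0.
After 3 applications of L'Hôpital's rule the quotient is (216*cos(6*u))/(6); substituting u = 0 gives 36.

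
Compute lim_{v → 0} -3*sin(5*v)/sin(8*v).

-15/8

Substitution gives 0/0.
Divide numerator and denominator by v: sin(5v)/v → 5 and sin(8v)/v → 8, so the limit is -3·5/8 = -15/8.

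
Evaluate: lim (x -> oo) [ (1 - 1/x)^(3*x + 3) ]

e^(-3)

The base → 1 and the exponent → ∞: a 1^∞ form.
Take logarithms: (3x + 3)·ln(1 - 1/x). Since ln(1+u) ~ u for small u, this behaves like (3x)·(-1/x) → -3.
So the limit is e^(-3).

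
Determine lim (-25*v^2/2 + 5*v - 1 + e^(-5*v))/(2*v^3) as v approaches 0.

-125/12

Direct substitution gives 0/0.
Apply L'Hôpital: lim (-25*v + 5 - 5*e^(-5*v))/(6*v^2), still 0/0.
Apply L'Hôpital: lim (-25 + 25*e^(-5*v))/(12*v), still 0/0.
After 3 applications of L'Hôpital's rule the quotient is (-125*e^(-5*v))/(12); substituting v = 0 gives -125/12.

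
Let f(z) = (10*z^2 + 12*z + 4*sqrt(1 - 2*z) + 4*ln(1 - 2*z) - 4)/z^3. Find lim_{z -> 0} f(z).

Substitution gives 0/0; apply L'Hôpital's rule 3 times.
After differentiating numerator and denominator 3 times the quotient is (64/(2*z - 1)^3 + 12*(2*z - 1)^3/(1 - 2*z)^(11/2))/(6); at z = 0 this is -38/3.

-38/3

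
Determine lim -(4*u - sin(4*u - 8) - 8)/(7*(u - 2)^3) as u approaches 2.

Direct substitution gives 0/0.
Apply L'Hôpital: lim (4 - 4*cos(4*u - 8))/(-21*(u - 2)^2), still 0/0.
Apply L'Hôpital: lim (16*sin(4*u - 8))/(84 - 42*u), still 0/0.
After 3 applications of L'Hôpital's rule the quotient is (64*cos(4*u - 8))/(-42); substituting u = 2 gives -32/21.

-32/21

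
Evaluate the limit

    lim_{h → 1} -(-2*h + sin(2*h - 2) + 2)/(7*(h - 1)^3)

4/21

Direct substitution gives 0/0.
Apply L'Hôpital: lim (2*cos(2*h - 2) - 2)/(-21*(h - 1)^2), still 0/0.
Apply L'Hôpital: lim (-4*sin(2*h - 2))/(42 - 42*h), still 0/0.
After 3 applications of L'Hôpital's rule the quotient is (-8*cos(2*h - 2))/(-42); substituting h = 1 gives 4/21.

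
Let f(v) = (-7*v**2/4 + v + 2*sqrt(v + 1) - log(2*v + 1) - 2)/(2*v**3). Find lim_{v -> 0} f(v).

Substitution gives 0/0; apply L'Hôpital's rule 3 times.
After differentiating numerator and denominator 3 times the quotient is (-16/(2*v + 1)^3 + 3/(4*(v + 1)^(5/2)))/(12); at v = 0 this is -61/48.

-61/48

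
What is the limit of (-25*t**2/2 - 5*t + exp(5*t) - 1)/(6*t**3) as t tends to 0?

125/36

Direct substitution gives 0/0.
Apply L'Hôpital: lim (-25*t + 5*e^(5*t) - 5)/(18*t^2), still 0/0.
Apply L'Hôpital: lim (25*e^(5*t) - 25)/(36*t), still 0/0.
After 3 applications of L'Hôpital's rule the quotient is (125*e^(5*t))/(36); substituting t = 0 gives 125/36.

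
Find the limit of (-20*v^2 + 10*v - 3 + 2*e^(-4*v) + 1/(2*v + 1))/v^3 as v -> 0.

Substitution gives 0/0; apply L'Hôpital's rule 3 times.
After differentiating numerator and denominator 3 times the quotient is (-128*e^(-4*v) - 48/(2*v + 1)^4)/(6); at v = 0 this is -88/3.

-88/3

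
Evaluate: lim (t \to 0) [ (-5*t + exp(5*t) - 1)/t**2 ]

Direct substitution gives 0/0.
Apply L'Hôpital: lim (5*e^(5*t) - 5)/(2*t), still 0/0.
After 2 applications of L'Hôpital's rule the quotient is (25*e^(5*t))/(2); substituting t = 0 gives 25/2.

25/2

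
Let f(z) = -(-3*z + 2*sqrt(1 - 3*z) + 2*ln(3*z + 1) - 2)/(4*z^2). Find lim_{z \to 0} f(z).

45/16

Substitution gives 0/0; apply L'Hôpital's rule 2 times.
After differentiating numerator and denominator 2 times the quotient is (-18/(3*z + 1)^2 - 9/(2*(1 - 3*z)^(3/2)))/(-8); at z = 0 this is 45/16.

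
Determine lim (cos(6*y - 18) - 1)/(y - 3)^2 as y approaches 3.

Direct substitution gives 0/0.
Apply L'Hôpital: lim (-6*sin(6*y - 18))/(2*y - 6), still 0/0.
After 2 applications of L'Hôpital's rule the quotient is (-36*cos(6*y - 18))/(2); substituting y = 3 gives -18.

-18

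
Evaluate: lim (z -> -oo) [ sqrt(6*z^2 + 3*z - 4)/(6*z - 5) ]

-√(6)/6

For large |z|, √(6*z^2 + 3*z - 4) ≈ √6·|z| and the denominator ≈ 6z.
Since z → −∞, |z| = −z, giving −√6/(6) = -√(6)/6.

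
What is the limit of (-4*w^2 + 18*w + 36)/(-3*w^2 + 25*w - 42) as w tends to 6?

At w = 6 both the top and bottom vanish — a removable singularity. Factoring out (w - 6) from each leaves (-4*w - 6)/(7 - 3*w), which at w = 6 equals 30/11.

30/11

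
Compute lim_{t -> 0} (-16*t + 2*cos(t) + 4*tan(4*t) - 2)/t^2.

-1

Substitution gives 0/0; apply L'Hôpital's rule 2 times.
After differentiating numerator and denominator 2 times the quotient is (-2*cos(t) + 128*tan(4*t)/cos(4*t)^2)/(2); at t = 0 this is -1.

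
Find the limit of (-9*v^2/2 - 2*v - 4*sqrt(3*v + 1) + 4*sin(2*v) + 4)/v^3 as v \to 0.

Substitution gives 0/0; apply L'Hôpital's rule 3 times.
After differentiating numerator and denominator 3 times the quotient is (-32*cos(2*v) - 81/(2*(3*v + 1)^(5/2)))/(6); at v = 0 this is -145/12.

-145/12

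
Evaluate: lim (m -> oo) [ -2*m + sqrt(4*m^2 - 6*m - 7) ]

This has the form ∞ − ∞. Multiply and divide by the conjugate √(4*m^2 - 6*m - 7) + 2m.
That gives (-6m - 7) / (√(4*m^2 - 6*m - 7) + 2m).
Divide numerator and denominator by m: the limit is -6/(2·2) = -3/2.

-3/2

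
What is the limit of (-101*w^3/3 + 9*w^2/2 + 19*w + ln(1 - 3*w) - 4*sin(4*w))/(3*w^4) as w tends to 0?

Substitution gives 0/0 (the numerator vanishes to order 4).
Expand each term to order w^4: the coefficient of w^4 in ln(1 - 3w) is -81/4 and in -4·sin(4w) is 0.
Lower-order terms cancel with the polynomial part, so the numerator is (-81/4)·w^4 + o(w^4), and the limit is (-81/4)/(3) = -27/4.

-27/4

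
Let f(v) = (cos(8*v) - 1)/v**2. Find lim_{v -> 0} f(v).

-32

Direct substitution gives 0/0.
Apply L'Hôpital: lim (-8*sin(8*v))/(2*v), still 0/0.
After 2 applications of L'Hôpital's rule the quotient is (-64*cos(8*v))/(2); substituting v = 0 gives -32.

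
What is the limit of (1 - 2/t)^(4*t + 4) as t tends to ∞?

The base → 1 and the exponent → ∞: a 1^∞ form.
Take logarithms: (4t + 4)·ln(1 - 2/t). Since ln(1+u) ~ u for small u, this behaves like (4t)·(-2/t) → -8.
So the limit is e^(-8).

e^(-8)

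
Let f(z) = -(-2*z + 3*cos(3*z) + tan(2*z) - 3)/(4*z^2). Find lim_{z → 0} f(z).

Substitution gives 0/0; apply L'Hôpital's rule 2 times.
After differentiating numerator and denominator 2 times the quotient is (-27*cos(3*z) + 8*tan(2*z)/cos(2*z)^2)/(-8); at z = 0 this is 27/8.

27/8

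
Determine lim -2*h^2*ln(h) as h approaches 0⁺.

This is a 0·(−∞) form. Rewrite as -2·ln(h) / h^(−2) and apply L'Hôpital:
the derivative quotient is -2·(1/h) / (−2·h^(−3)) = (2/2)·h^2 → 0.

0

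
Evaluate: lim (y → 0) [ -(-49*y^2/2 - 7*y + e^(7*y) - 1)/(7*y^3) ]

-49/6

Direct substitution gives 0/0.
Apply L'Hôpital: lim (-49*y + 7*e^(7*y) - 7)/(-21*y^2), still 0/0.
Apply L'Hôpital: lim (49*e^(7*y) - 49)/(-42*y), still 0/0.
After 3 applications of L'Hôpital's rule the quotient is (343*e^(7*y))/(-42); substituting y = 0 gives -49/6.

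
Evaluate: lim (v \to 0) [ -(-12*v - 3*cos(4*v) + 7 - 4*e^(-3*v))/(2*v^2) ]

Substitution gives 0/0; apply L'Hôpital's rule 2 times.
After differentiating numerator and denominator 2 times the quotient is (48*cos(4*v) - 36*e^(-3*v))/(-4); at v = 0 this is -3.

-3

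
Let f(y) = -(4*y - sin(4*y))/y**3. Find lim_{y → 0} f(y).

-32/3

Direct substitution gives 0/0.
Apply L'Hôpital: lim (4 - 4*cos(4*y))/(-3*y^2), still 0/0.
Apply L'Hôpital: lim (16*sin(4*y))/(-6*y), still 0/0.
After 3 applications of L'Hôpital's rule the quotient is (64*cos(4*y))/(-6); substituting y = 0 gives -32/3.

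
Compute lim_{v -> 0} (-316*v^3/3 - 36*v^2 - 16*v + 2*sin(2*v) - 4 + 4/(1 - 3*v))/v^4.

324

Substitution gives 0/0 (the numerator vanishes to order 4).
Expand each term to order v^4: the coefficient of v^4 in 4·1/(1 - 3v) is 324 and in 2·sin(2v) is 0.
Lower-order terms cancel with the polynomial part, so the numerator is (324)·v^4 + o(v^4), and the limit is (324)/(1) = 324.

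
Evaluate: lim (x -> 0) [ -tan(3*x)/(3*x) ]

Substitution gives 0/0.
Since tan(u)/u → 1 as u → 0, tan(3x)/(3x) → 1 and the limit is 3/(-3) = -1.

-1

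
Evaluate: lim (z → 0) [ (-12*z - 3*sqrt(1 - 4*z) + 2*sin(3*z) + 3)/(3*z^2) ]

2

Substitution gives 0/0 (the numerator vanishes to order 2).
Expand each term to order z^2: the coefficient of z^2 in 2·sin(3z) is 0 and in -3·√(1 - 4z) is 6.
Lower-order terms cancel with the polynomial part, so the numerator is (6)·z^2 + o(z^2), and the limit is (6)/(3) = 2.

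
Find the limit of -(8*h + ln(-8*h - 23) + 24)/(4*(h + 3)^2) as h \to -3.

8

Direct substitution gives 0/0.
Apply L'Hôpital: lim (8 - 8/(-8*h - 23))/(-8*h - 24), still 0/0.
After 2 applications of L'Hôpital's rule the quotient is (-64/(-8*h - 23)^2)/(-8); substituting h = -3 gives 8.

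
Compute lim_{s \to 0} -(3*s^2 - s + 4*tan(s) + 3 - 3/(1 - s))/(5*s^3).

1/3

Substitution gives 0/0; apply L'Hôpital's rule 3 times.
After differentiating numerator and denominator 3 times the quotient is (24*tan(s)^2/cos(s)^2 + 8/cos(s)^2 - 18/(s - 1)^4)/(-30); at s = 0 this is 1/3.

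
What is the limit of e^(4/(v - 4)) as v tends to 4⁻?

0

As v → 4⁻, 4/(v - 4) → −∞, so e^(4/(v - 4)) → 0.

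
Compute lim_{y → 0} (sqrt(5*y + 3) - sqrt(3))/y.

A 0/0 form; rationalise with √(3 + 5y) + √3. This collapses the numerator to 5y, leaving 5/(√(3 + 5y) + √3) → 5/(2√3) = 5*√(3)/6.

5*√(3)/6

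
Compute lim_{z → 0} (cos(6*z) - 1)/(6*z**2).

-3

Direct substitution gives 0/0.
Apply L'Hôpital: lim (-6*sin(6*z))/(12*z), still 0/0.
After 2 applications of L'Hôpital's rule the quotient is (-36*cos(6*z))/(12); substituting z = 0 gives -3.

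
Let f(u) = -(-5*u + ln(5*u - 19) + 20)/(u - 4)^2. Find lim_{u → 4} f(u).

25/2

Direct substitution gives 0/0.
Apply L'Hôpital: lim (-5 + 5/(5*u - 19))/(8 - 2*u), still 0/0.
After 2 applications of L'Hôpital's rule the quotient is (-25/(5*u - 19)^2)/(-2); substituting u = 4 gives 25/2.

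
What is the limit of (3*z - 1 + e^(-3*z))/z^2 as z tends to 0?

9/2

Direct substitution gives 0/0.
Apply L'Hôpital: lim (3 - 3*e^(-3*z))/(2*z), still 0/0.
After 2 applications of L'Hôpital's rule the quotient is (9*e^(-3*z))/(2); substituting z = 0 gives 9/2.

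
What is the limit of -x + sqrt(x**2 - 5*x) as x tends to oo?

-5/2

This has the form ∞ − ∞. Multiply and divide by the conjugate √(x^2 - 5*x) + x.
That gives (-5x) / (√(x^2 - 5*x) + x).
Divide numerator and denominator by x: the limit is -5/(2·1) = -5/2.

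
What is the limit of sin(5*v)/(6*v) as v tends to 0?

Substitution gives 0/0.
Write it as (5/6)·sin(5v)/(5v); since sin(u)/u → 1, the limit is 5/6.

5/6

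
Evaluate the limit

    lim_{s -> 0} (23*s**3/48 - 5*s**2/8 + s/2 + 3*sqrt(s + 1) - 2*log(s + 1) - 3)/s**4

49/128

Substitution gives 0/0; apply L'Hôpital's rule 4 times.
After differentiating numerator and denominator 4 times the quotient is (12/(s + 1)^4 - 45/(16*(s + 1)^(7/2)))/(24); at s = 0 this is 49/128.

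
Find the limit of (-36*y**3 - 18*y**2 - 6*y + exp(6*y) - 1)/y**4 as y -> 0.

Direct substitution gives 0/0.
Apply L'Hôpital: lim (-108*y^2 - 36*y + 6*e^(6*y) - 6)/(4*y^3), still 0/0.
Apply L'Hôpital: lim (-216*y + 36*e^(6*y) - 36)/(12*y^2), still 0/0.
Apply L'Hôpital: lim (216*e^(6*y) - 216)/(24*y), still 0/0.
After 4 applications of L'Hôpital's rule the quotient is (1296*e^(6*y))/(24); substituting y = 0 gives 54.

54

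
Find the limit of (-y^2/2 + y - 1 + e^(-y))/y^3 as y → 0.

-1/6

Direct substitution gives 0/0.
Apply L'Hôpital: lim (-y + 1 - e^(-y))/(3*y^2), still 0/0.
Apply L'Hôpital: lim (-1 + e^(-y))/(6*y), still 0/0.
After 3 applications of L'Hôpital's rule the quotient is (-e^(-y))/(6); substituting y = 0 gives -1/6.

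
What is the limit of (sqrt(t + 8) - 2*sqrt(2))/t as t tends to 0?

Substitution gives 0/0. Multiply numerator and denominator by the conjugate √(8 + t) + √8.
The numerator becomes (8 + t) − 8 = t, so the expression simplifies to 1/(√(8 + t) + √8).
Letting t → 0 gives 1/(2√8) = √(2)/8.

√(2)/8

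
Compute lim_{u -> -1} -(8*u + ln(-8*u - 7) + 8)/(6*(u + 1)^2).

16/3

Direct substitution gives 0/0.
Apply L'Hôpital: lim (8 - 8/(-8*u - 7))/(-12*u - 12), still 0/0.
After 2 applications of L'Hôpital's rule the quotient is (-64/(-8*u - 7)^2)/(-12); substituting u = -1 gives 16/3.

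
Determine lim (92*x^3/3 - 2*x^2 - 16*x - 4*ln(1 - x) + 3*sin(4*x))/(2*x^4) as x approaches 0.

1/2

Substitution gives 0/0; apply L'Hôpital's rule 4 times.
After differentiating numerator and denominator 4 times the quotient is (768*sin(4*x) + 24/(x - 1)^4)/(48); at x = 0 this is 1/2.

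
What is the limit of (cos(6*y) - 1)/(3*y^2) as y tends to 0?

-6

Direct substitution gives 0/0.
Apply L'Hôpital: lim (-6*sin(6*y))/(6*y), still 0/0.
After 2 applications of L'Hôpital's rule the quotient is (-36*cos(6*y))/(6); substituting y = 0 gives -6.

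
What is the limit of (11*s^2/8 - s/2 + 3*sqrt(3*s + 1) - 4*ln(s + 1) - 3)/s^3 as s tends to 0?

Substitution gives 0/0; apply L'Hôpital's rule 3 times.
After differentiating numerator and denominator 3 times the quotient is (243/(8*(3*s + 1)^(5/2)) - 8/(s + 1)^3)/(6); at s = 0 this is 179/48.

179/48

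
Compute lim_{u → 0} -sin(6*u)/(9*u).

-2/3

Substitution gives 0/0.
Write it as (6/(-9))·sin(6u)/(6u); since sin(θ)/θ → 1, the limit is -2/3.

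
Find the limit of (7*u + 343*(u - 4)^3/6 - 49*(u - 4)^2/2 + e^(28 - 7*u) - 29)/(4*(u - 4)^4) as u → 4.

2401/96

Direct substitution gives 0/0.
Apply L'Hôpital: lim (-49*u + 343*(u - 4)^2/2 - 7*e^(28 - 7*u) + 203)/(16*(u - 4)^3), still 0/0.
Apply L'Hôpital: lim (343*u + 49*e^(28 - 7*u) - 1421)/(48*(u - 4)^2), still 0/0.
Apply L'Hôpital: lim (343 - 343*e^(28 - 7*u))/(96*u - 384), still 0/0.
After 4 applications of L'Hôpital's rule the quotient is (2401*e^(28 - 7*u))/(96); substituting u = 4 gives 2401/96.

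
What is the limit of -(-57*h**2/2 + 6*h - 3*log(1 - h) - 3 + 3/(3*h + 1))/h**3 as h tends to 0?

Substitution gives 0/0; apply L'Hôpital's rule 3 times.
After differentiating numerator and denominator 3 times the quotient is (-486/(3*h + 1)^4 - 6/(h - 1)^3)/(-6); at h = 0 this is 80.

80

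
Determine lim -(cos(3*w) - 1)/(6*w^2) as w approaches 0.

Direct substitution gives 0/0.
Apply L'Hôpital: lim (-3*sin(3*w))/(-12*w), still 0/0.
After 2 applications of L'Hôpital's rule the quotient is (-9*cos(3*w))/(-12); substituting w = 0 gives 3/4.

3/4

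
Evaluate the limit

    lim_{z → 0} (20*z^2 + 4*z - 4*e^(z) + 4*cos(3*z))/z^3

-2/3

Substitution gives 0/0; apply L'Hôpital's rule 3 times.
After differentiating numerator and denominator 3 times the quotient is (-4*e^(z) + 108*sin(3*z))/(6); at z = 0 this is -2/3.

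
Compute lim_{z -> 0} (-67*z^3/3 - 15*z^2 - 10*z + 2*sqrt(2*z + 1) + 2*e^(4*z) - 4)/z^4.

241/12

Substitution gives 0/0 (the numerator vanishes to order 4).
Expand each term to order z^4: the coefficient of z^4 in 2·e^(4z) is 64/3 and in 2·√(1 + 2z) is -5/4.
Lower-order terms cancel with the polynomial part, so the numerator is (241/12)·z^4 + o(z^4), and the limit is (241/12)/(1) = 241/12.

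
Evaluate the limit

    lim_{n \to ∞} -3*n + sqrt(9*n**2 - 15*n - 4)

An ∞ − ∞ form. Rationalising with the conjugate, the difference becomes (-15n - 4) / (√(9*n^2 - 15*n - 4) + 3n).
For large n the denominator behaves like 2·3n, so the quotient tends to -15/6 = -5/2.

-5/2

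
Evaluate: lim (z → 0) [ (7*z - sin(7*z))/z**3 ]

Direct substitution gives 0/0.
Apply L'Hôpital: lim (7 - 7*cos(7*z))/(3*z^2), still 0/0.
Apply L'Hôpital: lim (49*sin(7*z))/(6*z), still 0/0.
After 3 applications of L'Hôpital's rule the quotient is (343*cos(7*z))/(6); substituting z = 0 gives 343/6.

343/6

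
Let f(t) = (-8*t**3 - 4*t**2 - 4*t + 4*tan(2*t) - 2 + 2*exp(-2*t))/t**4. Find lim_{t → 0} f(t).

4/3

Substitution gives 0/0 (the numerator vanishes to order 4).
Expand each term to order t^4: the coefficient of t^4 in 2·e^(-2t) is 4/3 and in 4·tan(2t) is 0.
Lower-order terms cancel with the polynomial part, so the numerator is (4/3)·t^4 + o(t^4), and the limit is (4/3)/(1) = 4/3.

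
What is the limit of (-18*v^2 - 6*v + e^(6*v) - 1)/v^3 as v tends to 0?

Direct substitution gives 0/0.
Apply L'Hôpital: lim (-36*v + 6*e^(6*v) - 6)/(3*v^2), still 0/0.
Apply L'Hôpital: lim (36*e^(6*v) - 36)/(6*v), still 0/0.
After 3 applications of L'Hôpital's rule the quotient is (216*e^(6*v))/(6); substituting v = 0 gives 36.

36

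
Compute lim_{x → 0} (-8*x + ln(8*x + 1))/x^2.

-32

Direct substitution gives 0/0.
Apply L'Hôpital: lim (-8 + 8/(8*x + 1))/(2*x), still 0/0.
After 2 applications of L'Hôpital's rule the quotient is (-64/(8*x + 1)^2)/(2); substituting x = 0 gives -32.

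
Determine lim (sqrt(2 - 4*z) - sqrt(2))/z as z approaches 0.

-√(2)

A 0/0 form; rationalise with √(2 - 4z) + √2. This collapses the numerator to -4z, leaving -4/(√(2 - 4z) + √2) → -4/(2√2) = -√(2).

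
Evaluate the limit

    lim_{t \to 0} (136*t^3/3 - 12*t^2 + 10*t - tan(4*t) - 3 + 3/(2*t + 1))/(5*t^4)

48/5

Substitution gives 0/0 (the numerator vanishes to order 4).
Expand each term to order t^4: the coefficient of t^4 in 3·1/(1 + 2t) is 48 and in −tan(4t) is 0.
Lower-order terms cancel with the polynomial part, so the numerator is (48)·t^4 + o(t^4), and the limit is (48)/(5) = 48/5.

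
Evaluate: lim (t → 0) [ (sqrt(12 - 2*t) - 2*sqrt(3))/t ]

Substitution gives 0/0. Multiply numerator and denominator by the conjugate √(12 - 2t) + √12.
The numerator becomes (12 - 2t) − 12 = -2t, so the expression simplifies to -2/(√(12 - 2t) + √12).
Letting t → 0 gives -2/(2√12) = -√(3)/6.

-√(3)/6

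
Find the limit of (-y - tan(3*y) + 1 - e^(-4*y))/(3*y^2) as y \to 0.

Substitution gives 0/0; apply L'Hôpital's rule 2 times.
After differentiating numerator and denominator 2 times the quotient is (-18*sin(3*y)/cos(3*y)^3 - 16*e^(-4*y))/(6); at y = 0 this is -8/3.

-8/3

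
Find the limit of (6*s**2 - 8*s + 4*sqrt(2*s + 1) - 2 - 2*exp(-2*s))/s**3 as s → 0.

14/3

Substitution gives 0/0; apply L'Hôpital's rule 3 times.
After differentiating numerator and denominator 3 times the quotient is (16*e^(-2*s) + 12/(2*s + 1)^(5/2))/(6); at s = 0 this is 14/3.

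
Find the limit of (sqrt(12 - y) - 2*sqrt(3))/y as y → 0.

A 0/0 form; rationalise with √(12 - y) + √12. This collapses the numerator to -y, leaving -1/(√(12 - y) + √12) → -1/(2√12) = -√(3)/12.

-√(3)/12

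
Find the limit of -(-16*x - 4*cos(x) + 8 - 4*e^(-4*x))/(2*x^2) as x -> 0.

Substitution gives 0/0; apply L'Hôpital's rule 2 times.
After differentiating numerator and denominator 2 times the quotient is (4*cos(x) - 64*e^(-4*x))/(-4); at x = 0 this is 15.

15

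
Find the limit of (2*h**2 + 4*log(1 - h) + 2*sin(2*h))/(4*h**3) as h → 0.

Substitution gives 0/0 (the numerator vanishes to order 3).
Expand each term to order h^3: the coefficient of h^3 in 2·sin(2h) is -8/3 and in 4·ln(1 - h) is -4/3.
Lower-order terms cancel with the polynomial part, so the numerator is (-4)·h^3 + o(h^3), and the limit is (-4)/(4) = -1.

-1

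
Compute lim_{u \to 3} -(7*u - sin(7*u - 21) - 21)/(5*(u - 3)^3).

-343/30

Direct substitution gives 0/0.
Apply L'Hôpital: lim (7 - 7*cos(7*u - 21))/(-15*(u - 3)^2), still 0/0.
Apply L'Hôpital: lim (49*sin(7*u - 21))/(90 - 30*u), still 0/0.
After 3 applications of L'Hôpital's rule the quotient is (343*cos(7*u - 21))/(-30); substituting u = 3 gives -343/30.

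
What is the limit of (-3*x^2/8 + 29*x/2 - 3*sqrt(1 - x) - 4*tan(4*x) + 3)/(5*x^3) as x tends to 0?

-4087/240

Substitution gives 0/0 (the numerator vanishes to order 3).
Expand each term to order x^3: the coefficient of x^3 in -4·tan(4x) is -256/3 and in -3·√(1 - x) is 3/16.
Lower-order terms cancel with the polynomial part, so the numerator is (-4087/48)·x^3 + o(x^3), and the limit is (-4087/48)/(5) = -4087/240.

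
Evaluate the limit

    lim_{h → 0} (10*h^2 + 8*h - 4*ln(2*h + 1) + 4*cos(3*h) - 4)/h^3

Substitution gives 0/0; apply L'Hôpital's rule 3 times.
After differentiating numerator and denominator 3 times the quotient is (108*sin(3*h) - 64/(2*h + 1)^3)/(6); at h = 0 this is -32/3.

-32/3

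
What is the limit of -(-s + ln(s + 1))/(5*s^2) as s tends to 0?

1/10

Direct substitution gives 0/0.
Apply L'Hôpital: lim (-1 + 1/(s + 1))/(-10*s), still 0/0.
After 2 applications of L'Hôpital's rule the quotient is (-1/(s + 1)^2)/(-10); substituting s = 0 gives 1/10.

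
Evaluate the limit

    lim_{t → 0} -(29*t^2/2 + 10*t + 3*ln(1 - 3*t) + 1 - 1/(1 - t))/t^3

28

Substitution gives 0/0 (the numerator vanishes to order 3).
Expand each term to order t^3: the coefficient of t^3 in 3·ln(1 - 3t) is -27 and in −1/(1 - t) is -1.
Lower-order terms cancel with the polynomial part, so the numerator is (-28)·t^3 + o(t^3), and the limit is (-28)/(-1) = 28.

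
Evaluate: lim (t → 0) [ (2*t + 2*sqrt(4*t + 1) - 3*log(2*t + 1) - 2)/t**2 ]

2

Substitution gives 0/0; apply L'Hôpital's rule 2 times.
After differentiating numerator and denominator 2 times the quotient is (-8/(4*t + 1)^(3/2) + 12/(2*t + 1)^2)/(2); at t = 0 this is 2.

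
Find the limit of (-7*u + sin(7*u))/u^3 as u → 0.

-343/6

Direct substitution gives 0/0.
Apply L'Hôpital: lim (7*cos(7*u) - 7)/(3*u^2), still 0/0.
Apply L'Hôpital: lim (-49*sin(7*u))/(6*u), still 0/0.
After 3 applications of L'Hôpital's rule the quotient is (-343*cos(7*u))/(6); substituting u = 0 gives -343/6.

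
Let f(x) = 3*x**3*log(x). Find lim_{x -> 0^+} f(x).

This is a 0·(−∞) form. Rewrite as 3·ln(x) / x^(−3) and apply L'Hôpital:
the derivative quotient is 3·(1/x) / (−3·x^(−4)) = (-3/3)·x^3 → 0.

0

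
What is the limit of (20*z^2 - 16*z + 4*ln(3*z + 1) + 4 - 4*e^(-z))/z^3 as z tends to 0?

110/3

Substitution gives 0/0 (the numerator vanishes to order 3).
Expand each term to order z^3: the coefficient of z^3 in 4·ln(1 + 3z) is 36 and in -4·e^(-z) is 2/3.
Lower-order terms cancel with the polynomial part, so the numerator is (110/3)·z^3 + o(z^3), and the limit is (110/3)/(1) = 110/3.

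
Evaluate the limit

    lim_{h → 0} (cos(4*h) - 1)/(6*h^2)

-4/3

Direct substitution gives 0/0.
Apply L'Hôpital: lim (-4*sin(4*h))/(12*h), still 0/0.
After 2 applications of L'Hôpital's rule the quotient is (-16*cos(4*h))/(12); substituting h = 0 gives -4/3.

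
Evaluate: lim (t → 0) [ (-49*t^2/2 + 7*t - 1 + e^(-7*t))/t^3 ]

Direct substitution gives 0/0.
Apply L'Hôpital: lim (-49*t + 7 - 7*e^(-7*t))/(3*t^2), still 0/0.
Apply L'Hôpital: lim (-49 + 49*e^(-7*t))/(6*t), still 0/0.
After 3 applications of L'Hôpital's rule the quotient is (-343*e^(-7*t))/(6); substituting t = 0 gives -343/6.

-343/6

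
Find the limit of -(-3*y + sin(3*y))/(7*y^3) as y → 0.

Direct substitution gives 0/0.
Apply L'Hôpital: lim (3*cos(3*y) - 3)/(-21*y^2), still 0/0.
Apply L'Hôpital: lim (-9*sin(3*y))/(-42*y), still 0/0.
After 3 applications of L'Hôpital's rule the quotient is (-27*cos(3*y))/(-42); substituting y = 0 gives 9/14.

9/14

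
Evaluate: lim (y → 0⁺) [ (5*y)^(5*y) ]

1

Base → 0⁺ and exponent → 0⁺: a 0^0 form.
Take logs: 5y·ln(5y). This is 0·(−∞); rewriting as ln(5y)/(1/(5y)) and applying L'Hôpital gives 0.
Hence the limit is e^0 = 1.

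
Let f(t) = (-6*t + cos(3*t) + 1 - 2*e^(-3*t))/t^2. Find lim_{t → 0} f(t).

-27/2

Substitution gives 0/0 (the numerator vanishes to order 2).
Expand each term to order t^2: the coefficient of t^2 in -2·e^(-3t) is -9 and in cos(3t) is -9/2.
Lower-order terms cancel with the polynomial part, so the numerator is (-27/2)·t^2 + o(t^2), and the limit is (-27/2)/(1) = -27/2.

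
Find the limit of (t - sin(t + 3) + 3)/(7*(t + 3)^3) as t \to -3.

Direct substitution gives 0/0.
Apply L'Hôpital: lim (1 - cos(t + 3))/(21*(t + 3)^2), still 0/0.
Apply L'Hôpital: lim (sin(t + 3))/(42*t + 126), still 0/0.
After 3 applications of L'Hôpital's rule the quotient is (cos(t + 3))/(42); substituting t = -3 gives 1/42.

1/42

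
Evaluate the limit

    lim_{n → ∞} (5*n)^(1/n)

Base → ∞ and exponent → 0: an ∞^0 form.
Take logs: (1/n)·ln(5·n^1) = (ln 5 + 1·ln n)/n → 0.
So the limit is e^0 = 1.

1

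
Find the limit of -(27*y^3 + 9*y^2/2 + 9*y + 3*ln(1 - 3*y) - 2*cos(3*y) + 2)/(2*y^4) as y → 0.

Substitution gives 0/0; apply L'Hôpital's rule 4 times.
After differentiating numerator and denominator 4 times the quotient is (-162*cos(3*y) - 1458/(3*y - 1)^4)/(-48); at y = 0 this is 135/4.

135/4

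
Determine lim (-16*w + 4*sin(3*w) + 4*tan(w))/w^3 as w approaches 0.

-50/3

Substitution gives 0/0 (the numerator vanishes to order 3).
Expand each term to order w^3: the coefficient of w^3 in 4·tan(w) is 4/3 and in 4·sin(3w) is -18.
Lower-order terms cancel with the polynomial part, so the numerator is (-50/3)·w^3 + o(w^3), and the limit is (-50/3)/(1) = -50/3.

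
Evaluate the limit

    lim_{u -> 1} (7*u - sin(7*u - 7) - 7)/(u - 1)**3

343/6

Direct substitution gives 0/0.
Apply L'Hôpital: lim (7 - 7*cos(7*u - 7))/(3*(u - 1)^2), still 0/0.
Apply L'Hôpital: lim (49*sin(7*u - 7))/(6*u - 6), still 0/0.
After 3 applications of L'Hôpital's rule the quotient is (343*cos(7*u - 7))/(6); substituting u = 1 gives 343/6.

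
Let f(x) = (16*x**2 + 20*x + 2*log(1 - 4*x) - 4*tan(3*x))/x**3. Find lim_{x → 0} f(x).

-236/3

Substitution gives 0/0; apply L'Hôpital's rule 3 times.
After differentiating numerator and denominator 3 times the quotient is (8*(108*(4*x - 1)^3*(cos(6*x) - 2)/(cos(6*x) + 1)^2 + 32)/(4*x - 1)^3)/(6); at x = 0 this is -236/3.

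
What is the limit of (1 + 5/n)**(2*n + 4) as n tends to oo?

e^(10)

Write it as [(1 + 5/n)^n]^(2) · (1 + 5/n)^(4). The bracketed term tends to e^(5) and the second factor to 1, so the limit is e^(10).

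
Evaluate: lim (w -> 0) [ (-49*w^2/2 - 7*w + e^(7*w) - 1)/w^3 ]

343/6

Direct substitution gives 0/0.
Apply L'Hôpital: lim (-49*w + 7*e^(7*w) - 7)/(3*w^2), still 0/0.
Apply L'Hôpital: lim (49*e^(7*w) - 49)/(6*w), still 0/0.
After 3 applications of L'Hôpital's rule the quotient is (343*e^(7*w))/(6); substituting w = 0 gives 343/6.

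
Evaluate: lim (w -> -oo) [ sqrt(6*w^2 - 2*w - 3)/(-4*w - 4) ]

√(6)/4

For large |w|, √(6*w^2 - 2*w - 3) ≈ √6·|w| and the denominator ≈ -4w.
Since w → −∞, |w| = −w, giving −√6/(-4) = √(6)/4.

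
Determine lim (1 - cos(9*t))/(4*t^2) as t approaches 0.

Substitution gives 0/0.
Use (1 − cos u)/u² → 1/2 with u = 9t: the limit is 9²/(2·4) = 81/8.

81/8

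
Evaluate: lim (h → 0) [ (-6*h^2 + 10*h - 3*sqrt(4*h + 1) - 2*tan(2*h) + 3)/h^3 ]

-52/3

Substitution gives 0/0 (the numerator vanishes to order 3).
Expand each term to order h^3: the coefficient of h^3 in -2·tan(2h) is -16/3 and in -3·√(1 + 4h) is -12.
Lower-order terms cancel with the polynomial part, so the numerator is (-52/3)·h^3 + o(h^3), and the limit is (-52/3)/(1) = -52/3.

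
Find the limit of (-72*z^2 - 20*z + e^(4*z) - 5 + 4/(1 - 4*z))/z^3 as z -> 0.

Substitution gives 0/0 (the numerator vanishes to order 3).
Expand each term to order z^3: the coefficient of z^3 in e^(4z) is 32/3 and in 4·1/(1 - 4z) is 256.
Lower-order terms cancel with the polynomial part, so the numerator is (800/3)·z^3 + o(z^3), and the limit is (800/3)/(1) = 800/3.

800/3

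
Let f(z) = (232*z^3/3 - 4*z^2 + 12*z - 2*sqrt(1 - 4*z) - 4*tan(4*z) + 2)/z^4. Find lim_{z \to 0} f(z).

20

Substitution gives 0/0 (the numerator vanishes to order 4).
Expand each term to order z^4: the coefficient of z^4 in -2·√(1 - 4z) is 20 and in -4·tan(4z) is 0.
Lower-order terms cancel with the polynomial part, so the numerator is (20)·z^4 + o(z^4), and the limit is (20)/(1) = 20.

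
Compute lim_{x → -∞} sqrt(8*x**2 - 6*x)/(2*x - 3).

-√(2)

For large |x|, √(8*x^2 - 6*x) ≈ √8·|x| and the denominator ≈ 2x.
Since x → −∞, |x| = −x, giving −√8/(2) = -√(2).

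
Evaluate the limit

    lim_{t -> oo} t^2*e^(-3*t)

0

Write as t^2/e^{3t}, an ∞/∞ form.
Exponential growth dominates any polynomial, so repeated L'Hôpital (or the standard result) gives 0.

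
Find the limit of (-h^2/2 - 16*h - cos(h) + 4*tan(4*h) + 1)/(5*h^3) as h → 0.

256/15

Substitution gives 0/0 (the numerator vanishes to order 3).
Expand each term to order h^3: the coefficient of h^3 in −cos(h) is 0 and in 4·tan(4h) is 256/3.
Lower-order terms cancel with the polynomial part, so the numerator is (256/3)·h^3 + o(h^3), and the limit is (256/3)/(5) = 256/15.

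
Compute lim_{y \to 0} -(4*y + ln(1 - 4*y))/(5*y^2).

8/5

Direct substitution gives 0/0.
Apply L'Hôpital: lim (4 - 4/(1 - 4*y))/(-10*y), still 0/0.
After 2 applications of L'Hôpital's rule the quotient is (-16/(1 - 4*y)^2)/(-10); substituting y = 0 gives 8/5.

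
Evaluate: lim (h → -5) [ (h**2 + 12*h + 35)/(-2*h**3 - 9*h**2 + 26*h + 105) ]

-1/17

At h = -5 both the top and bottom vanish — a removable singularity. Factoring out (h + 5) from each leaves (h + 7)/(-2*h^2 + h + 21), which at h = -5 equals -1/17.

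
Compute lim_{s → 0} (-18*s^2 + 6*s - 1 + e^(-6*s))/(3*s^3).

-12

Direct substitution gives 0/0.
Apply L'Hôpital: lim (-36*s + 6 - 6*e^(-6*s))/(9*s^2), still 0/0.
Apply L'Hôpital: lim (-36 + 36*e^(-6*s))/(18*s), still 0/0.
After 3 applications of L'Hôpital's rule the quotient is (-216*e^(-6*s))/(18); substituting s = 0 gives -12.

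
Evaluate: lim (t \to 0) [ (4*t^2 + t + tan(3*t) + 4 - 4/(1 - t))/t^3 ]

5

Substitution gives 0/0 (the numerator vanishes to order 3).
Expand each term to order t^3: the coefficient of t^3 in -4·1/(1 - t) is -4 and in tan(3t) is 9.
Lower-order terms cancel with the polynomial part, so the numerator is (5)·t^3 + o(t^3), and the limit is (5)/(1) = 5.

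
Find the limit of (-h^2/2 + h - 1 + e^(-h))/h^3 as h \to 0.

Direct substitution gives 0/0.
Apply L'Hôpital: lim (-h + 1 - e^(-h))/(3*h^2), still 0/0.
Apply L'Hôpital: lim (-1 + e^(-h))/(6*h), still 0/0.
After 3 applications of L'Hôpital's rule the quotient is (-e^(-h))/(6); substituting h = 0 gives -1/6.

-1/6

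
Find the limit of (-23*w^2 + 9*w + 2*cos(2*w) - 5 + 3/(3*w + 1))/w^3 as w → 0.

Substitution gives 0/0 (the numerator vanishes to order 3).
Expand each term to order w^3: the coefficient of w^3 in 3·1/(1 + 3w) is -81 and in 2·cos(2w) is 0.
Lower-order terms cancel with the polynomial part, so the numerator is (-81)·w^3 + o(w^3), and the limit is (-81)/(1) = -81.

-81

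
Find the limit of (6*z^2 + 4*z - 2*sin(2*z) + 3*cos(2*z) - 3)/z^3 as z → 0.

Substitution gives 0/0 (the numerator vanishes to order 3).
Expand each term to order z^3: the coefficient of z^3 in -2·sin(2z) is 8/3 and in 3·cos(2z) is 0.
Lower-order terms cancel with the polynomial part, so the numerator is (8/3)·z^3 + o(z^3), and the limit is (8/3)/(1) = 8/3.

8/3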